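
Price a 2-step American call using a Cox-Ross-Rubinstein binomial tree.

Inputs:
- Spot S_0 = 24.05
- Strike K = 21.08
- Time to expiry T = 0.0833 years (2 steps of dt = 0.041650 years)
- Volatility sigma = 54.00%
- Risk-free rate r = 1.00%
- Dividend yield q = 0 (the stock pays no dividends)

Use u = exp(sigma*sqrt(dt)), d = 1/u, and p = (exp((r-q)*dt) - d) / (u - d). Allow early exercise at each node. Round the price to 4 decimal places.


dt = T/N = 0.041650
u = exp(sigma*sqrt(dt)) = 1.116507; d = 1/u = 0.895651
p = (exp((r-q)*dt) - d) / (u - d) = 0.474363
Discount per step: exp(-r*dt) = 0.999584
Stock lattice S(k, i) with i counting down-moves:
  k=0: S(0,0) = 24.0500
  k=1: S(1,0) = 26.8520; S(1,1) = 21.5404
  k=2: S(2,0) = 29.9804; S(2,1) = 24.0500; S(2,2) = 19.2927
Terminal payoffs V(N, i) = max(S_T - K, 0):
  V(2,0) = 8.900434; V(2,1) = 2.970000; V(2,2) = 0.000000
Backward induction: V(k, i) = exp(-r*dt) * [p * V(k+1, i) + (1-p) * V(k+1, i+1)]; then take max(V_cont, immediate exercise) for American.
  V(1,0) = exp(-r*dt) * [p*8.900434 + (1-p)*2.970000] = 5.780769; exercise = 5.771991; V(1,0) = max -> 5.780769
  V(1,1) = exp(-r*dt) * [p*2.970000 + (1-p)*0.000000] = 1.408271; exercise = 0.460395; V(1,1) = max -> 1.408271
  V(0,0) = exp(-r*dt) * [p*5.780769 + (1-p)*1.408271] = 3.480972; exercise = 2.970000; V(0,0) = max -> 3.480972

Answer: Price = V(0,0) = 3.4810


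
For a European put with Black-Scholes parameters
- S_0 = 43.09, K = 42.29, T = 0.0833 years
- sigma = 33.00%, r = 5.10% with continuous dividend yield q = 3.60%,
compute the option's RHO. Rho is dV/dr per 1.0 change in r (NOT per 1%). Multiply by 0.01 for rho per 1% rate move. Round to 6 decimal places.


Answer: Rho = -1.527836

Derivation:
d1 = 0.2575023320; d2 = 0.1622585920
phi(d1) = 0.3859327071; exp(-qT) = 0.9970056919; exp(-rT) = 0.9957607113
N(-d2) = 0.4355511106
Rho = -K*T*exp(-rT)*N(-d2) = -42.2900 * 0.0833 * 0.9957607113 * 0.4355511106 = -1.527836


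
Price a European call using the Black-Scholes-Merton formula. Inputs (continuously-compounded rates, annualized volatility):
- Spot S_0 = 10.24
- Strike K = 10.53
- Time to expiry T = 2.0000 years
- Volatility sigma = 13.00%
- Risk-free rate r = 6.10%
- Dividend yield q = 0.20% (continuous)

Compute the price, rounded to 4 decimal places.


Answer: Price = 1.2379

Derivation:
d1 = (ln(S/K) + (r - q + 0.5*sigma^2) * T) / (sigma * sqrt(T)) = 0.58185801
d2 = d1 - sigma * sqrt(T) = 0.39801025
exp(-rT) = 0.88514837; exp(-qT) = 0.99600799
C = S_0 * exp(-qT) * N(d1) - K * exp(-rT) * N(d2)
N(d1) = 0.71966884; N(d2) = 0.65468868
C = 10.2400 * 0.99600799 * 0.71966884 - 10.5300 * 0.88514837 * 0.65468868 = 1.2379


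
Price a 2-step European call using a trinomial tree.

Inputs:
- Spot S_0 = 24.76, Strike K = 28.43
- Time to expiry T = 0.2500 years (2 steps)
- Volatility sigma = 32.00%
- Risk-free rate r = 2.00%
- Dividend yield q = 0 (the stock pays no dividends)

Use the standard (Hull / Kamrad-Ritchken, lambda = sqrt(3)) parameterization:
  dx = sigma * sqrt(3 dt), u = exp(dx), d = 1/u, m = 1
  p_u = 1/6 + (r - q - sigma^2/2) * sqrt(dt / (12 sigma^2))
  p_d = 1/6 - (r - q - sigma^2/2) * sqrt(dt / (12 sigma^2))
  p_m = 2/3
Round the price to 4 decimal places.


Answer: Price = V(0,0) = 0.5520

Derivation:
dt = T/N = 0.125000; dx = sigma*sqrt(3*dt) = 0.195959
u = exp(dx) = 1.216477; d = 1/u = 0.822046
p_u = 0.156716, p_m = 0.666667, p_d = 0.176618
Discount per step: exp(-r*dt) = 0.997503
Stock lattice S(k, j) with j the centered position index:
  k=0: S(0,+0) = 24.7600
  k=1: S(1,-1) = 20.3539; S(1,+0) = 24.7600; S(1,+1) = 30.1200
  k=2: S(2,-2) = 16.7318; S(2,-1) = 20.3539; S(2,+0) = 24.7600; S(2,+1) = 30.1200; S(2,+2) = 36.6403
Terminal payoffs V(N, j) = max(S_T - K, 0):
  V(2,-2) = 0.000000; V(2,-1) = 0.000000; V(2,+0) = 0.000000; V(2,+1) = 1.689977; V(2,+2) = 8.210266
Backward induction: V(k, j) = exp(-r*dt) * [p_u * V(k+1, j+1) + p_m * V(k+1, j) + p_d * V(k+1, j-1)]
  V(1,-1) = exp(-r*dt) * [p_u*0.000000 + p_m*0.000000 + p_d*0.000000] = 0.000000
  V(1,+0) = exp(-r*dt) * [p_u*1.689977 + p_m*0.000000 + p_d*0.000000] = 0.264184
  V(1,+1) = exp(-r*dt) * [p_u*8.210266 + p_m*1.689977 + p_d*0.000000] = 2.407302
  V(0,+0) = exp(-r*dt) * [p_u*2.407302 + p_m*0.264184 + p_d*0.000000] = 0.552003


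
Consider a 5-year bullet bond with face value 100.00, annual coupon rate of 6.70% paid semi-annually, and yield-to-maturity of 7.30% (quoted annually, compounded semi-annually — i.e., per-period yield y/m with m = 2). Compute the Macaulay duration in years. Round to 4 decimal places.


Coupon per period c = face * coupon_rate / m = 3.350000
Periods per year m = 2; per-period yield y/m = 0.036500
Number of cashflows N = 10
Cashflows (t years, CF_t, discount factor 1/(1+y/m)^(m*t), PV):
  t = 0.5000: CF_t = 3.350000, DF = 0.964785, PV = 3.232031
  t = 1.0000: CF_t = 3.350000, DF = 0.930811, PV = 3.118216
  t = 1.5000: CF_t = 3.350000, DF = 0.898033, PV = 3.008409
  t = 2.0000: CF_t = 3.350000, DF = 0.866409, PV = 2.902469
  t = 2.5000: CF_t = 3.350000, DF = 0.835898, PV = 2.800259
  t = 3.0000: CF_t = 3.350000, DF = 0.806462, PV = 2.701649
  t = 3.5000: CF_t = 3.350000, DF = 0.778063, PV = 2.606512
  t = 4.0000: CF_t = 3.350000, DF = 0.750664, PV = 2.514724
  t = 4.5000: CF_t = 3.350000, DF = 0.724230, PV = 2.426169
  t = 5.0000: CF_t = 103.350000, DF = 0.698726, PV = 72.213337
Price P = sum_t PV_t = 97.523776
Macaulay numerator sum_t t * PV_t:
  t * PV_t at t = 0.5000: 1.616015
  t * PV_t at t = 1.0000: 3.118216
  t * PV_t at t = 1.5000: 4.512614
  t * PV_t at t = 2.0000: 5.804938
  t * PV_t at t = 2.5000: 7.000649
  t * PV_t at t = 3.0000: 8.104948
  t * PV_t at t = 3.5000: 9.122791
  t * PV_t at t = 4.0000: 10.058897
  t * PV_t at t = 4.5000: 10.917760
  t * PV_t at t = 5.0000: 361.066687
Macaulay duration D = (sum_t t * PV_t) / P = 421.323514 / 97.523776 = 4.320213

Answer: Macaulay duration = 4.3202 years


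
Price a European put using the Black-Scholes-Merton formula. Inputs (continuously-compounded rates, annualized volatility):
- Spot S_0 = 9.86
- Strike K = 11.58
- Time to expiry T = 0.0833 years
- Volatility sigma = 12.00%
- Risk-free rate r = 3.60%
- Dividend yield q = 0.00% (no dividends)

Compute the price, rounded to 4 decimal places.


Answer: Price = 1.6853

Derivation:
d1 = (ln(S/K) + (r - q + 0.5*sigma^2) * T) / (sigma * sqrt(T)) = -4.53872921
d2 = d1 - sigma * sqrt(T) = -4.57336330
exp(-rT) = 0.99700569; exp(-qT) = 1.00000000
P = K * exp(-rT) * N(-d2) - S_0 * exp(-qT) * N(-d1)
N(-d1) = 0.99999717; N(-d2) = 0.99999760
P = 11.5800 * 0.99700569 * 0.99999760 - 9.8600 * 1.00000000 * 0.99999717 = 1.6853


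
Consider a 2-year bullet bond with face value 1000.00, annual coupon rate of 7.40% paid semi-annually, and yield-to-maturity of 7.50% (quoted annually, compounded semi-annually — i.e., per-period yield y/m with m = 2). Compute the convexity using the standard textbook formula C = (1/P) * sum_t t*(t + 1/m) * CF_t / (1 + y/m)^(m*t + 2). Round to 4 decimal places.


Coupon per period c = face * coupon_rate / m = 37.000000
Periods per year m = 2; per-period yield y/m = 0.037500
Number of cashflows N = 4
Cashflows (t years, CF_t, discount factor 1/(1+y/m)^(m*t), PV):
  t = 0.5000: CF_t = 37.000000, DF = 0.963855, PV = 35.662651
  t = 1.0000: CF_t = 37.000000, DF = 0.929017, PV = 34.373639
  t = 1.5000: CF_t = 37.000000, DF = 0.895438, PV = 33.131218
  t = 2.0000: CF_t = 1037.000000, DF = 0.863073, PV = 895.006800
Price P = sum_t PV_t = 998.174308
Convexity numerator sum_t t*(t + 1/m) * CF_t / (1+y/m)^(m*t + 2):
  t = 0.5000: term = 16.565609
  t = 1.0000: term = 47.900557
  t = 1.5000: term = 92.338423
  t = 2.0000: term = 4157.383886
Convexity = (1/P) * sum = 4314.188475 / 998.174308 = 4.322079

Answer: Convexity = 4.3221


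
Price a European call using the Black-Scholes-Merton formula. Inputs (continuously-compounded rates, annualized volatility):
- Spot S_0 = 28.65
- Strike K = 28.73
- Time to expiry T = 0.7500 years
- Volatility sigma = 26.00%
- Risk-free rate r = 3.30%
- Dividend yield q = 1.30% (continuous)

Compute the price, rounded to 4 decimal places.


Answer: Price = 2.7037

Derivation:
d1 = (ln(S/K) + (r - q + 0.5*sigma^2) * T) / (sigma * sqrt(T)) = 0.16681679
d2 = d1 - sigma * sqrt(T) = -0.05834982
exp(-rT) = 0.97555377; exp(-qT) = 0.99029738
C = S_0 * exp(-qT) * N(d1) - K * exp(-rT) * N(d2)
N(d1) = 0.56624290; N(d2) = 0.47673499
C = 28.6500 * 0.99029738 * 0.56624290 - 28.7300 * 0.97555377 * 0.47673499 = 2.7037


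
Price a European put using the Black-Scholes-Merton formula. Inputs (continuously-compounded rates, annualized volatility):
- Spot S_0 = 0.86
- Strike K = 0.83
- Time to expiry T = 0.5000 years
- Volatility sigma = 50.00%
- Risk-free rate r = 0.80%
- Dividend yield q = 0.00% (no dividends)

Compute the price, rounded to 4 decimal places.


d1 = (ln(S/K) + (r - q + 0.5*sigma^2) * T) / (sigma * sqrt(T)) = 0.28851848
d2 = d1 - sigma * sqrt(T) = -0.06503491
exp(-rT) = 0.99600799; exp(-qT) = 1.00000000
P = K * exp(-rT) * N(-d2) - S_0 * exp(-qT) * N(-d1)
N(-d1) = 0.38647494; N(-d2) = 0.52592690
P = 0.8300 * 0.99600799 * 0.52592690 - 0.8600 * 1.00000000 * 0.38647494 = 0.1024

Answer: Price = 0.1024


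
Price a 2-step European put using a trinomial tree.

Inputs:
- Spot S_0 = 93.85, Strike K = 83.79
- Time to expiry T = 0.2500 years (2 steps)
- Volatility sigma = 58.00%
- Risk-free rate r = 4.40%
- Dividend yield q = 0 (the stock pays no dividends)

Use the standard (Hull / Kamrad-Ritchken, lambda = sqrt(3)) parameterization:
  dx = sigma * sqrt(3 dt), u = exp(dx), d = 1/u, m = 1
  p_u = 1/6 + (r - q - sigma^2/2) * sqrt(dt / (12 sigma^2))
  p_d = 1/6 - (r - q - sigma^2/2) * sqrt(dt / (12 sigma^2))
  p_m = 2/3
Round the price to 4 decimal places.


Answer: Price = V(0,0) = 5.7982

Derivation:
dt = T/N = 0.125000; dx = sigma*sqrt(3*dt) = 0.355176
u = exp(dx) = 1.426432; d = 1/u = 0.701050
p_u = 0.144811, p_m = 0.666667, p_d = 0.188522
Discount per step: exp(-r*dt) = 0.994515
Stock lattice S(k, j) with j the centered position index:
  k=0: S(0,+0) = 93.8500
  k=1: S(1,-1) = 65.7935; S(1,+0) = 93.8500; S(1,+1) = 133.8706
  k=2: S(2,-2) = 46.1246; S(2,-1) = 65.7935; S(2,+0) = 93.8500; S(2,+1) = 133.8706; S(2,+2) = 190.9573
Terminal payoffs V(N, j) = max(K - S_T, 0):
  V(2,-2) = 37.665432; V(2,-1) = 17.996454; V(2,+0) = 0.000000; V(2,+1) = 0.000000; V(2,+2) = 0.000000
Backward induction: V(k, j) = exp(-r*dt) * [p_u * V(k+1, j+1) + p_m * V(k+1, j) + p_d * V(k+1, j-1)]
  V(1,-1) = exp(-r*dt) * [p_u*0.000000 + p_m*17.996454 + p_d*37.665432] = 18.993647
  V(1,+0) = exp(-r*dt) * [p_u*0.000000 + p_m*0.000000 + p_d*17.996454] = 3.374119
  V(1,+1) = exp(-r*dt) * [p_u*0.000000 + p_m*0.000000 + p_d*0.000000] = 0.000000
  V(0,+0) = exp(-r*dt) * [p_u*0.000000 + p_m*3.374119 + p_d*18.993647] = 5.798156


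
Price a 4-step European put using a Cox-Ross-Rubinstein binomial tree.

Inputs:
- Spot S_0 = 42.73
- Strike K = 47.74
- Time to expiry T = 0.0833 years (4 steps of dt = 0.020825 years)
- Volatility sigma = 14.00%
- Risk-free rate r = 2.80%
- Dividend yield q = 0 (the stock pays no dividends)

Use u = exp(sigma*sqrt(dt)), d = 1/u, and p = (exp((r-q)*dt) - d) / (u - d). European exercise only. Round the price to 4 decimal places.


Answer: Price = V(0,0) = 4.8988

Derivation:
dt = T/N = 0.020825
u = exp(sigma*sqrt(dt)) = 1.020409; d = 1/u = 0.979999
p = (exp((r-q)*dt) - d) / (u - d) = 0.509383
Discount per step: exp(-r*dt) = 0.999417
Stock lattice S(k, i) with i counting down-moves:
  k=0: S(0,0) = 42.7300
  k=1: S(1,0) = 43.6021; S(1,1) = 41.8754
  k=2: S(2,0) = 44.4919; S(2,1) = 42.7300; S(2,2) = 41.0379
  k=3: S(3,0) = 45.3999; S(3,1) = 43.6021; S(3,2) = 41.8754; S(3,3) = 40.2171
  k=4: S(4,0) = 46.3265; S(4,1) = 44.4919; S(4,2) = 42.7300; S(4,3) = 41.0379; S(4,4) = 39.4127
Terminal payoffs V(N, i) = max(K - S_T, 0):
  V(4,0) = 1.413501; V(4,1) = 3.248076; V(4,2) = 5.010000; V(4,3) = 6.702150; V(4,4) = 8.327289
Backward induction: V(k, i) = exp(-r*dt) * [p * V(k+1, i) + (1-p) * V(k+1, i+1)].
  V(3,0) = exp(-r*dt) * [p*1.413501 + (1-p)*3.248076] = 2.312226
  V(3,1) = exp(-r*dt) * [p*3.248076 + (1-p)*5.010000] = 4.110108
  V(3,2) = exp(-r*dt) * [p*5.010000 + (1-p)*6.702150] = 5.836792
  V(3,3) = exp(-r*dt) * [p*6.702150 + (1-p)*8.327289] = 7.495098
  V(2,0) = exp(-r*dt) * [p*2.312226 + (1-p)*4.110108] = 3.192434
  V(2,1) = exp(-r*dt) * [p*4.110108 + (1-p)*5.836792] = 4.954358
  V(2,2) = exp(-r*dt) * [p*5.836792 + (1-p)*7.495098] = 6.646508
  V(1,0) = exp(-r*dt) * [p*3.192434 + (1-p)*4.954358] = 4.054498
  V(1,1) = exp(-r*dt) * [p*4.954358 + (1-p)*6.646508] = 5.781183
  V(0,0) = exp(-r*dt) * [p*4.054498 + (1-p)*5.781183] = 4.898781


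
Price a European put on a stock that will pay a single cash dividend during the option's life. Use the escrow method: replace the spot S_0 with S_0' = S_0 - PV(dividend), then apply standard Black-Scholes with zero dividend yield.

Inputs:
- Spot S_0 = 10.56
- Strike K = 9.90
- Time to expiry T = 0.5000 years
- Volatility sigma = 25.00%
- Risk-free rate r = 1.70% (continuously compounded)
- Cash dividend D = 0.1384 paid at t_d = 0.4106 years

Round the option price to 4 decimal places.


Answer: Price = 0.4500

Derivation:
PV(D) = D * exp(-r * t_d) = 0.1384 * 0.99304411 = 0.13743730
S_0' = S_0 - PV(D) = 10.5600 - 0.13743730 = 10.42256270
d1 = (ln(S_0'/K) + (r + sigma^2/2)*T) / (sigma*sqrt(T)) = 0.42744995
d2 = d1 - sigma*sqrt(T) = 0.25067325
exp(-rT) = 0.99153602
N(-d1) = 0.33452582; N(-d2) = 0.40103337
P = K * exp(-rT) * N(-d2) - S_0' * N(-d1) = 9.9000 * 0.99153602 * 0.40103337 - 10.42256270 * 0.33452582 = 0.4500


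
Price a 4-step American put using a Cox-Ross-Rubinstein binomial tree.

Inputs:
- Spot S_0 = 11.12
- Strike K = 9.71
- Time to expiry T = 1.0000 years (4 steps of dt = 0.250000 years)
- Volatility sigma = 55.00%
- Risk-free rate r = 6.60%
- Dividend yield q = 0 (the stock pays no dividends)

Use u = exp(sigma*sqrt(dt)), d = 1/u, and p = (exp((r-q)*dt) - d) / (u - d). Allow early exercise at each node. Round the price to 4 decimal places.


dt = T/N = 0.250000
u = exp(sigma*sqrt(dt)) = 1.316531; d = 1/u = 0.759572
p = (exp((r-q)*dt) - d) / (u - d) = 0.461551
Discount per step: exp(-r*dt) = 0.983635
Stock lattice S(k, i) with i counting down-moves:
  k=0: S(0,0) = 11.1200
  k=1: S(1,0) = 14.6398; S(1,1) = 8.4464
  k=2: S(2,0) = 19.2738; S(2,1) = 11.1200; S(2,2) = 6.4157
  k=3: S(3,0) = 25.3745; S(3,1) = 14.6398; S(3,2) = 8.4464; S(3,3) = 4.8732
  k=4: S(4,0) = 33.4063; S(4,1) = 19.2738; S(4,2) = 11.1200; S(4,3) = 6.4157; S(4,4) = 3.7015
Terminal payoffs V(N, i) = max(K - S_T, 0):
  V(4,0) = 0.000000; V(4,1) = 0.000000; V(4,2) = 0.000000; V(4,3) = 3.294318; V(4,4) = 6.008474
Backward induction: V(k, i) = exp(-r*dt) * [p * V(k+1, i) + (1-p) * V(k+1, i+1)]; then take max(V_cont, immediate exercise) for American.
  V(3,0) = exp(-r*dt) * [p*0.000000 + (1-p)*0.000000] = 0.000000; exercise = 0.000000; V(3,0) = max -> 0.000000
  V(3,1) = exp(-r*dt) * [p*0.000000 + (1-p)*0.000000] = 0.000000; exercise = 0.000000; V(3,1) = max -> 0.000000
  V(3,2) = exp(-r*dt) * [p*0.000000 + (1-p)*3.294318] = 1.744794; exercise = 1.263558; V(3,2) = max -> 1.744794
  V(3,3) = exp(-r*dt) * [p*3.294318 + (1-p)*6.008474] = 4.677926; exercise = 4.836827; V(3,3) = max -> 4.836827
  V(2,0) = exp(-r*dt) * [p*0.000000 + (1-p)*0.000000] = 0.000000; exercise = 0.000000; V(2,0) = max -> 0.000000
  V(2,1) = exp(-r*dt) * [p*0.000000 + (1-p)*1.744794] = 0.924109; exercise = 0.000000; V(2,1) = max -> 0.924109
  V(2,2) = exp(-r*dt) * [p*1.744794 + (1-p)*4.836827] = 3.353898; exercise = 3.294318; V(2,2) = max -> 3.353898
  V(1,0) = exp(-r*dt) * [p*0.000000 + (1-p)*0.924109] = 0.489443; exercise = 0.000000; V(1,0) = max -> 0.489443
  V(1,1) = exp(-r*dt) * [p*0.924109 + (1-p)*3.353898] = 2.195894; exercise = 1.263558; V(1,1) = max -> 2.195894
  V(0,0) = exp(-r*dt) * [p*0.489443 + (1-p)*2.195894] = 1.385234; exercise = 0.000000; V(0,0) = max -> 1.385234

Answer: Price = V(0,0) = 1.3852


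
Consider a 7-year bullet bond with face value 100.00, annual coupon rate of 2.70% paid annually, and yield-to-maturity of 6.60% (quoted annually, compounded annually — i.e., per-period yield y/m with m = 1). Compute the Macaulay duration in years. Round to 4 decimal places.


Coupon per period c = face * coupon_rate / m = 2.700000
Periods per year m = 1; per-period yield y/m = 0.066000
Number of cashflows N = 7
Cashflows (t years, CF_t, discount factor 1/(1+y/m)^(m*t), PV):
  t = 1.0000: CF_t = 2.700000, DF = 0.938086, PV = 2.532833
  t = 2.0000: CF_t = 2.700000, DF = 0.880006, PV = 2.376016
  t = 3.0000: CF_t = 2.700000, DF = 0.825521, PV = 2.228908
  t = 4.0000: CF_t = 2.700000, DF = 0.774410, PV = 2.090908
  t = 5.0000: CF_t = 2.700000, DF = 0.726464, PV = 1.961452
  t = 6.0000: CF_t = 2.700000, DF = 0.681486, PV = 1.840011
  t = 7.0000: CF_t = 102.700000, DF = 0.639292, PV = 65.655333
Price P = sum_t PV_t = 78.685462
Macaulay numerator sum_t t * PV_t:
  t * PV_t at t = 1.0000: 2.532833
  t * PV_t at t = 2.0000: 4.752032
  t * PV_t at t = 3.0000: 6.686724
  t * PV_t at t = 4.0000: 8.363632
  t * PV_t at t = 5.0000: 9.807261
  t * PV_t at t = 6.0000: 11.040069
  t * PV_t at t = 7.0000: 459.587334
Macaulay duration D = (sum_t t * PV_t) / P = 502.769885 / 78.685462 = 6.389616

Answer: Macaulay duration = 6.3896 years


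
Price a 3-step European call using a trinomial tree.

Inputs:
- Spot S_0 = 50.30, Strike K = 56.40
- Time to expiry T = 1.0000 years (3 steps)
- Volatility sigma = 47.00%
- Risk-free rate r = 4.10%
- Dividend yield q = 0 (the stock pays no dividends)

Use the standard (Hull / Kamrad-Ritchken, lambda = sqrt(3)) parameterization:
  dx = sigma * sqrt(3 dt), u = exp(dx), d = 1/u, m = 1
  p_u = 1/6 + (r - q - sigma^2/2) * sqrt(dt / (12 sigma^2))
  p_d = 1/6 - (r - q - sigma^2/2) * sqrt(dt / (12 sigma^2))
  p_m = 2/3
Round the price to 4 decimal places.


dt = T/N = 0.333333; dx = sigma*sqrt(3*dt) = 0.470000
u = exp(dx) = 1.599994; d = 1/u = 0.625002
p_u = 0.142039, p_m = 0.666667, p_d = 0.191294
Discount per step: exp(-r*dt) = 0.986426
Stock lattice S(k, j) with j the centered position index:
  k=0: S(0,+0) = 50.3000
  k=1: S(1,-1) = 31.4376; S(1,+0) = 50.3000; S(1,+1) = 80.4797
  k=2: S(2,-2) = 19.6486; S(2,-1) = 31.4376; S(2,+0) = 50.3000; S(2,+1) = 80.4797; S(2,+2) = 128.7671
  k=3: S(3,-3) = 12.2804; S(3,-2) = 19.6486; S(3,-1) = 31.4376; S(3,+0) = 50.3000; S(3,+1) = 80.4797; S(3,+2) = 128.7671; S(3,+3) = 206.0266
Terminal payoffs V(N, j) = max(S_T - K, 0):
  V(3,-3) = 0.000000; V(3,-2) = 0.000000; V(3,-1) = 0.000000; V(3,+0) = 0.000000; V(3,+1) = 24.079708; V(3,+2) = 72.367065; V(3,+3) = 149.626557
Backward induction: V(k, j) = exp(-r*dt) * [p_u * V(k+1, j+1) + p_m * V(k+1, j) + p_d * V(k+1, j-1)]
  V(2,-2) = exp(-r*dt) * [p_u*0.000000 + p_m*0.000000 + p_d*0.000000] = 0.000000
  V(2,-1) = exp(-r*dt) * [p_u*0.000000 + p_m*0.000000 + p_d*0.000000] = 0.000000
  V(2,+0) = exp(-r*dt) * [p_u*24.079708 + p_m*0.000000 + p_d*0.000000] = 3.373832
  V(2,+1) = exp(-r*dt) * [p_u*72.367065 + p_m*24.079708 + p_d*0.000000] = 25.974661
  V(2,+2) = exp(-r*dt) * [p_u*149.626557 + p_m*72.367065 + p_d*24.079708] = 73.097966
  V(1,-1) = exp(-r*dt) * [p_u*3.373832 + p_m*0.000000 + p_d*0.000000] = 0.472711
  V(1,+0) = exp(-r*dt) * [p_u*25.974661 + p_m*3.373832 + p_d*0.000000] = 5.858027
  V(1,+1) = exp(-r*dt) * [p_u*73.097966 + p_m*25.974661 + p_d*3.373832] = 27.959857
  V(0,+0) = exp(-r*dt) * [p_u*27.959857 + p_m*5.858027 + p_d*0.472711] = 7.859025

Answer: Price = V(0,0) = 7.8590


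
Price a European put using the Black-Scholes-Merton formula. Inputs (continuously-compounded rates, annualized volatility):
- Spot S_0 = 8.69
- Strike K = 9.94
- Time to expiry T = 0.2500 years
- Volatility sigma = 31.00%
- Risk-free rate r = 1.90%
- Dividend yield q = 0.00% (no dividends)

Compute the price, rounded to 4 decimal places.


Answer: Price = 1.3645

Derivation:
d1 = (ln(S/K) + (r - q + 0.5*sigma^2) * T) / (sigma * sqrt(T)) = -0.75891343
d2 = d1 - sigma * sqrt(T) = -0.91391343
exp(-rT) = 0.99526126; exp(-qT) = 1.00000000
P = K * exp(-rT) * N(-d2) - S_0 * exp(-qT) * N(-d1)
N(-d1) = 0.77604783; N(-d2) = 0.81961883
P = 9.9400 * 0.99526126 * 0.81961883 - 8.6900 * 1.00000000 * 0.77604783 = 1.3645


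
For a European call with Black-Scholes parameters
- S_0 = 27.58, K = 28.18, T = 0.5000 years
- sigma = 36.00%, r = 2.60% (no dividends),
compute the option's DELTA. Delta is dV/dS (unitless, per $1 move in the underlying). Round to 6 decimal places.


Answer: Delta = 0.537367

Derivation:
d1 = 0.0938030803; d2 = -0.1607553610
phi(d1) = 0.3971909855; exp(-qT) = 1.0000000000; exp(-rT) = 0.9870841350
N(d1) = 0.5373672076
Delta = exp(-qT) * N(d1) = 1.0000000000 * 0.5373672076 = 0.537367


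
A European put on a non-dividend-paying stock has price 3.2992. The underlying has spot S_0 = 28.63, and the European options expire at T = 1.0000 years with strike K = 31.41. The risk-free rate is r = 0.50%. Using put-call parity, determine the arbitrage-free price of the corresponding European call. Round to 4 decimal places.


Put-call parity: C - P = S_0 * exp(-qT) - K * exp(-rT).
S_0 * exp(-qT) = 28.6300 * 1.00000000 = 28.63000000
K * exp(-rT) = 31.4100 * 0.99501248 = 31.25334197
C = P + S*exp(-qT) - K*exp(-rT)
C = 3.2992 + 28.63000000 - 31.25334197 = 0.6759

Answer: Call price = 0.6759


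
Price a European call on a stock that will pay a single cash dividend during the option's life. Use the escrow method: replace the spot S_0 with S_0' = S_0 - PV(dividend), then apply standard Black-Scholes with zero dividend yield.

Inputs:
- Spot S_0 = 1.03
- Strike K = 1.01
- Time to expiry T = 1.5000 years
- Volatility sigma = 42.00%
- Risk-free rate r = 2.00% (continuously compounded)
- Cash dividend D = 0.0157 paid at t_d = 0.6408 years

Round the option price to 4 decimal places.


PV(D) = D * exp(-r * t_d) = 0.0157 * 0.98726578 = 0.01550007
S_0' = S_0 - PV(D) = 1.0300 - 0.01550007 = 1.01449993
d1 = (ln(S_0'/K) + (r + sigma^2/2)*T) / (sigma*sqrt(T)) = 0.32415979
d2 = d1 - sigma*sqrt(T) = -0.19023305
exp(-rT) = 0.97044553
N(d1) = 0.62709147; N(d2) = 0.42456326
C = S_0' * N(d1) - K * exp(-rT) * N(d2) = 1.01449993 * 0.62709147 - 1.0100 * 0.97044553 * 0.42456326 = 0.2200

Answer: Price = 0.2200


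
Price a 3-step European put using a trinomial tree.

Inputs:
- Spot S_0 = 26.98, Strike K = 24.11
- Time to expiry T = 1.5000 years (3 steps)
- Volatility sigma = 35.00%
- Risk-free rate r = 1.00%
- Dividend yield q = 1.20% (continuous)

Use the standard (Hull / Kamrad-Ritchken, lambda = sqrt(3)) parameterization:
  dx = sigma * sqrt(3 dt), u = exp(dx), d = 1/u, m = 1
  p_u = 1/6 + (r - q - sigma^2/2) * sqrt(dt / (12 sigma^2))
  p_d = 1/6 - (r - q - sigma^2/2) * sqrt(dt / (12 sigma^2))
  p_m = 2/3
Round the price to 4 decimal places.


Answer: Price = V(0,0) = 3.0234

Derivation:
dt = T/N = 0.500000; dx = sigma*sqrt(3*dt) = 0.428661
u = exp(dx) = 1.535200; d = 1/u = 0.651381
p_u = 0.129779, p_m = 0.666667, p_d = 0.203555
Discount per step: exp(-r*dt) = 0.995012
Stock lattice S(k, j) with j the centered position index:
  k=0: S(0,+0) = 26.9800
  k=1: S(1,-1) = 17.5743; S(1,+0) = 26.9800; S(1,+1) = 41.4197
  k=2: S(2,-2) = 11.4475; S(2,-1) = 17.5743; S(2,+0) = 26.9800; S(2,+1) = 41.4197; S(2,+2) = 63.5875
  k=3: S(3,-3) = 7.4567; S(3,-2) = 11.4475; S(3,-1) = 17.5743; S(3,+0) = 26.9800; S(3,+1) = 41.4197; S(3,+2) = 63.5875; S(3,+3) = 97.6196
Terminal payoffs V(N, j) = max(K - S_T, 0):
  V(3,-3) = 16.653294; V(3,-2) = 12.662465; V(3,-1) = 6.535743; V(3,+0) = 0.000000; V(3,+1) = 0.000000; V(3,+2) = 0.000000; V(3,+3) = 0.000000
Backward induction: V(k, j) = exp(-r*dt) * [p_u * V(k+1, j+1) + p_m * V(k+1, j) + p_d * V(k+1, j-1)]
  V(2,-2) = exp(-r*dt) * [p_u*6.535743 + p_m*12.662465 + p_d*16.653294] = 12.616460
  V(2,-1) = exp(-r*dt) * [p_u*0.000000 + p_m*6.535743 + p_d*12.662465] = 6.900081
  V(2,+0) = exp(-r*dt) * [p_u*0.000000 + p_m*0.000000 + p_d*6.535743] = 1.323747
  V(2,+1) = exp(-r*dt) * [p_u*0.000000 + p_m*0.000000 + p_d*0.000000] = 0.000000
  V(2,+2) = exp(-r*dt) * [p_u*0.000000 + p_m*0.000000 + p_d*0.000000] = 0.000000
  V(1,-1) = exp(-r*dt) * [p_u*1.323747 + p_m*6.900081 + p_d*12.616460] = 7.303381
  V(1,+0) = exp(-r*dt) * [p_u*0.000000 + p_m*1.323747 + p_d*6.900081] = 2.275636
  V(1,+1) = exp(-r*dt) * [p_u*0.000000 + p_m*0.000000 + p_d*1.323747] = 0.268111
  V(0,+0) = exp(-r*dt) * [p_u*0.268111 + p_m*2.275636 + p_d*7.303381] = 3.023369


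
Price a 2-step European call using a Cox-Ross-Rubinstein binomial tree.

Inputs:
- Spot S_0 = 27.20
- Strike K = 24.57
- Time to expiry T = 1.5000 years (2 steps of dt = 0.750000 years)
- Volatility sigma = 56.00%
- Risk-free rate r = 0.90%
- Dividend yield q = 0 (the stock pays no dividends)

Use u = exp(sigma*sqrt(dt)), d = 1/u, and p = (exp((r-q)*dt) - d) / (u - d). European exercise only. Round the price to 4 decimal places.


dt = T/N = 0.750000
u = exp(sigma*sqrt(dt)) = 1.624133; d = 1/u = 0.615713
p = (exp((r-q)*dt) - d) / (u - d) = 0.387795
Discount per step: exp(-r*dt) = 0.993273
Stock lattice S(k, i) with i counting down-moves:
  k=0: S(0,0) = 27.2000
  k=1: S(1,0) = 44.1764; S(1,1) = 16.7474
  k=2: S(2,0) = 71.7484; S(2,1) = 27.2000; S(2,2) = 10.3116
Terminal payoffs V(N, i) = max(S_T - K, 0):
  V(2,0) = 47.178391; V(2,1) = 2.630000; V(2,2) = 0.000000
Backward induction: V(k, i) = exp(-r*dt) * [p * V(k+1, i) + (1-p) * V(k+1, i+1)].
  V(1,0) = exp(-r*dt) * [p*47.178391 + (1-p)*2.630000] = 19.771711
  V(1,1) = exp(-r*dt) * [p*2.630000 + (1-p)*0.000000] = 1.013038
  V(0,0) = exp(-r*dt) * [p*19.771711 + (1-p)*1.013038] = 8.231796

Answer: Price = V(0,0) = 8.2318


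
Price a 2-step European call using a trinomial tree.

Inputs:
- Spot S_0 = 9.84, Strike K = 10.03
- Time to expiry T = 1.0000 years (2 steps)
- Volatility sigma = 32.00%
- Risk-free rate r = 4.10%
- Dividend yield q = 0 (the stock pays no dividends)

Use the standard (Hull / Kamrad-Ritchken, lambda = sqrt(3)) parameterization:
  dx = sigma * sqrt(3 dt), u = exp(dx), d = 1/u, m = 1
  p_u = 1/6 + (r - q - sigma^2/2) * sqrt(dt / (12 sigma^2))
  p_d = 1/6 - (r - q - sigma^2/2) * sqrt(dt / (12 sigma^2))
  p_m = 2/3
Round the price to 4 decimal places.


Answer: Price = V(0,0) = 1.2124

Derivation:
dt = T/N = 0.500000; dx = sigma*sqrt(3*dt) = 0.391918
u = exp(dx) = 1.479817; d = 1/u = 0.675759
p_u = 0.160160, p_m = 0.666667, p_d = 0.173173
Discount per step: exp(-r*dt) = 0.979709
Stock lattice S(k, j) with j the centered position index:
  k=0: S(0,+0) = 9.8400
  k=1: S(1,-1) = 6.6495; S(1,+0) = 9.8400; S(1,+1) = 14.5614
  k=2: S(2,-2) = 4.4934; S(2,-1) = 6.6495; S(2,+0) = 9.8400; S(2,+1) = 14.5614; S(2,+2) = 21.5482
Terminal payoffs V(N, j) = max(S_T - K, 0):
  V(2,-2) = 0.000000; V(2,-1) = 0.000000; V(2,+0) = 0.000000; V(2,+1) = 4.531398; V(2,+2) = 11.518203
Backward induction: V(k, j) = exp(-r*dt) * [p_u * V(k+1, j+1) + p_m * V(k+1, j) + p_d * V(k+1, j-1)]
  V(1,-1) = exp(-r*dt) * [p_u*0.000000 + p_m*0.000000 + p_d*0.000000] = 0.000000
  V(1,+0) = exp(-r*dt) * [p_u*4.531398 + p_m*0.000000 + p_d*0.000000] = 0.711023
  V(1,+1) = exp(-r*dt) * [p_u*11.518203 + p_m*4.531398 + p_d*0.000000] = 4.766959
  V(0,+0) = exp(-r*dt) * [p_u*4.766959 + p_m*0.711023 + p_d*0.000000] = 1.212382


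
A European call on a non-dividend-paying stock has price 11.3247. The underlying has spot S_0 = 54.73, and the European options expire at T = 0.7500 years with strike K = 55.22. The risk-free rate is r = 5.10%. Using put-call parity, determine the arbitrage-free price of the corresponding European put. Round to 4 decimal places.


Put-call parity: C - P = S_0 * exp(-qT) - K * exp(-rT).
S_0 * exp(-qT) = 54.7300 * 1.00000000 = 54.73000000
K * exp(-rT) = 55.2200 * 0.96247229 = 53.14772001
P = C - S*exp(-qT) + K*exp(-rT)
P = 11.3247 - 54.73000000 + 53.14772001 = 9.7424

Answer: Put price = 9.7424


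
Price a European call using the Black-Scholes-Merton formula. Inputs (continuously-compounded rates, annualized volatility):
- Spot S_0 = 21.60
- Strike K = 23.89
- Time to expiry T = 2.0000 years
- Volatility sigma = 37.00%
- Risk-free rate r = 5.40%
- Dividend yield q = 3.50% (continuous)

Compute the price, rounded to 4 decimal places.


Answer: Price = 3.6691

Derivation:
d1 = (ln(S/K) + (r - q + 0.5*sigma^2) * T) / (sigma * sqrt(T)) = 0.14167621
d2 = d1 - sigma * sqrt(T) = -0.38158281
exp(-rT) = 0.89762760; exp(-qT) = 0.93239382
C = S_0 * exp(-qT) * N(d1) - K * exp(-rT) * N(d2)
N(d1) = 0.55633212; N(d2) = 0.35138542
C = 21.6000 * 0.93239382 * 0.55633212 - 23.8900 * 0.89762760 * 0.35138542 = 3.6691


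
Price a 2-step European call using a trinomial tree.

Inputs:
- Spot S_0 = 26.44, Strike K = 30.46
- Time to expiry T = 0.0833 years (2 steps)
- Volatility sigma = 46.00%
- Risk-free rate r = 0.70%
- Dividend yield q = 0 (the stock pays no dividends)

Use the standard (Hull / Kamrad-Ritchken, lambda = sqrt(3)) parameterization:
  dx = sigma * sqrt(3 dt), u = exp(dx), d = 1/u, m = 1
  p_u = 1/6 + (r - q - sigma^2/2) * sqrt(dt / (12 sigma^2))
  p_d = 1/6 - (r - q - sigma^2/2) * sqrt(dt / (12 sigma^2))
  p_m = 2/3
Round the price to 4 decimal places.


Answer: Price = V(0,0) = 0.2787

Derivation:
dt = T/N = 0.041650; dx = sigma*sqrt(3*dt) = 0.162602
u = exp(dx) = 1.176568; d = 1/u = 0.849929
p_u = 0.154013, p_m = 0.666667, p_d = 0.179320
Discount per step: exp(-r*dt) = 0.999708
Stock lattice S(k, j) with j the centered position index:
  k=0: S(0,+0) = 26.4400
  k=1: S(1,-1) = 22.4721; S(1,+0) = 26.4400; S(1,+1) = 31.1085
  k=2: S(2,-2) = 19.0997; S(2,-1) = 22.4721; S(2,+0) = 26.4400; S(2,+1) = 31.1085; S(2,+2) = 36.6012
Terminal payoffs V(N, j) = max(S_T - K, 0):
  V(2,-2) = 0.000000; V(2,-1) = 0.000000; V(2,+0) = 0.000000; V(2,+1) = 0.648467; V(2,+2) = 6.141238
Backward induction: V(k, j) = exp(-r*dt) * [p_u * V(k+1, j+1) + p_m * V(k+1, j) + p_d * V(k+1, j-1)]
  V(1,-1) = exp(-r*dt) * [p_u*0.000000 + p_m*0.000000 + p_d*0.000000] = 0.000000
  V(1,+0) = exp(-r*dt) * [p_u*0.648467 + p_m*0.000000 + p_d*0.000000] = 0.099843
  V(1,+1) = exp(-r*dt) * [p_u*6.141238 + p_m*0.648467 + p_d*0.000000] = 1.377740
  V(0,+0) = exp(-r*dt) * [p_u*1.377740 + p_m*0.099843 + p_d*0.000000] = 0.278671


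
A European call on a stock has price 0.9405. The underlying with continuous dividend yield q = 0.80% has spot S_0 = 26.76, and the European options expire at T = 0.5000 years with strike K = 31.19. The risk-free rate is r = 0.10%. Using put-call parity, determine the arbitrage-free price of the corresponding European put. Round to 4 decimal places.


Answer: Put price = 5.4617

Derivation:
Put-call parity: C - P = S_0 * exp(-qT) - K * exp(-rT).
S_0 * exp(-qT) = 26.7600 * 0.99600799 = 26.65317379
K * exp(-rT) = 31.1900 * 0.99950012 = 31.17440890
P = C - S*exp(-qT) + K*exp(-rT)
P = 0.9405 - 26.65317379 + 31.17440890 = 5.4617


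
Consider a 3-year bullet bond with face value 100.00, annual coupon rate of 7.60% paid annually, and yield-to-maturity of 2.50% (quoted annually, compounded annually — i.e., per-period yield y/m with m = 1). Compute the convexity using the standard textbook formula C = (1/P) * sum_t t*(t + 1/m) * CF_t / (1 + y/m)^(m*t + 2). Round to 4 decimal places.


Answer: Convexity = 10.4452

Derivation:
Coupon per period c = face * coupon_rate / m = 7.600000
Periods per year m = 1; per-period yield y/m = 0.025000
Number of cashflows N = 3
Cashflows (t years, CF_t, discount factor 1/(1+y/m)^(m*t), PV):
  t = 1.0000: CF_t = 7.600000, DF = 0.975610, PV = 7.414634
  t = 2.0000: CF_t = 7.600000, DF = 0.951814, PV = 7.233789
  t = 3.0000: CF_t = 107.600000, DF = 0.928599, PV = 99.917297
Price P = sum_t PV_t = 114.565720
Convexity numerator sum_t t*(t + 1/m) * CF_t / (1+y/m)^(m*t + 2):
  t = 1.0000: term = 14.114711
  t = 2.0000: term = 41.311349
  t = 3.0000: term = 1141.232656
Convexity = (1/P) * sum = 1196.658717 / 114.565720 = 10.445173


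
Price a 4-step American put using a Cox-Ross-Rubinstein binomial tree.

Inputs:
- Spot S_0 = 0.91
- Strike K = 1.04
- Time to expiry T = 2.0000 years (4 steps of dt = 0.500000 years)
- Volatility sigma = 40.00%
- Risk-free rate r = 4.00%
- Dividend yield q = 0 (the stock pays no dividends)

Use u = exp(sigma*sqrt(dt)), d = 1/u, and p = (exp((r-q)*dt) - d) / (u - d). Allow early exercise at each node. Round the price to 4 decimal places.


dt = T/N = 0.500000
u = exp(sigma*sqrt(dt)) = 1.326896; d = 1/u = 0.753638
p = (exp((r-q)*dt) - d) / (u - d) = 0.464997
Discount per step: exp(-r*dt) = 0.980199
Stock lattice S(k, i) with i counting down-moves:
  k=0: S(0,0) = 0.9100
  k=1: S(1,0) = 1.2075; S(1,1) = 0.6858
  k=2: S(2,0) = 1.6022; S(2,1) = 0.9100; S(2,2) = 0.5169
  k=3: S(3,0) = 2.1259; S(3,1) = 1.2075; S(3,2) = 0.6858; S(3,3) = 0.3895
  k=4: S(4,0) = 2.8209; S(4,1) = 1.6022; S(4,2) = 0.9100; S(4,3) = 0.5169; S(4,4) = 0.2936
Terminal payoffs V(N, i) = max(K - S_T, 0):
  V(4,0) = 0.000000; V(4,1) = 0.000000; V(4,2) = 0.130000; V(4,3) = 0.523147; V(4,4) = 0.746442
Backward induction: V(k, i) = exp(-r*dt) * [p * V(k+1, i) + (1-p) * V(k+1, i+1)]; then take max(V_cont, immediate exercise) for American.
  V(3,0) = exp(-r*dt) * [p*0.000000 + (1-p)*0.000000] = 0.000000; exercise = 0.000000; V(3,0) = max -> 0.000000
  V(3,1) = exp(-r*dt) * [p*0.000000 + (1-p)*0.130000] = 0.068173; exercise = 0.000000; V(3,1) = max -> 0.068173
  V(3,2) = exp(-r*dt) * [p*0.130000 + (1-p)*0.523147] = 0.333596; exercise = 0.354189; V(3,2) = max -> 0.354189
  V(3,3) = exp(-r*dt) * [p*0.523147 + (1-p)*0.746442] = 0.629886; exercise = 0.650480; V(3,3) = max -> 0.650480
  V(2,0) = exp(-r*dt) * [p*0.000000 + (1-p)*0.068173] = 0.035751; exercise = 0.000000; V(2,0) = max -> 0.035751
  V(2,1) = exp(-r*dt) * [p*0.068173 + (1-p)*0.354189] = 0.216813; exercise = 0.130000; V(2,1) = max -> 0.216813
  V(2,2) = exp(-r*dt) * [p*0.354189 + (1-p)*0.650480] = 0.502553; exercise = 0.523147; V(2,2) = max -> 0.523147
  V(1,0) = exp(-r*dt) * [p*0.035751 + (1-p)*0.216813] = 0.129994; exercise = 0.000000; V(1,0) = max -> 0.129994
  V(1,1) = exp(-r*dt) * [p*0.216813 + (1-p)*0.523147] = 0.373164; exercise = 0.354189; V(1,1) = max -> 0.373164
  V(0,0) = exp(-r*dt) * [p*0.129994 + (1-p)*0.373164] = 0.254940; exercise = 0.130000; V(0,0) = max -> 0.254940

Answer: Price = V(0,0) = 0.2549


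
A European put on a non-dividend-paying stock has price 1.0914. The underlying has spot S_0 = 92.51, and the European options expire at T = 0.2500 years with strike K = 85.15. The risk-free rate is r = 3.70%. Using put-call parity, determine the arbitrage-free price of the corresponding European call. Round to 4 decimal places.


Answer: Call price = 9.2354

Derivation:
Put-call parity: C - P = S_0 * exp(-qT) - K * exp(-rT).
S_0 * exp(-qT) = 92.5100 * 1.00000000 = 92.51000000
K * exp(-rT) = 85.1500 * 0.99079265 = 84.36599412
C = P + S*exp(-qT) - K*exp(-rT)
C = 1.0914 + 92.51000000 - 84.36599412 = 9.2354


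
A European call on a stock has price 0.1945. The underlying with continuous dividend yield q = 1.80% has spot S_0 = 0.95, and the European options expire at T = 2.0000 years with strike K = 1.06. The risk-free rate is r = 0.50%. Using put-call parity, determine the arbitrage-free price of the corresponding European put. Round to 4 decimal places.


Answer: Put price = 0.3275

Derivation:
Put-call parity: C - P = S_0 * exp(-qT) - K * exp(-rT).
S_0 * exp(-qT) = 0.9500 * 0.96464029 = 0.91640828
K * exp(-rT) = 1.0600 * 0.99004983 = 1.04945282
P = C - S*exp(-qT) + K*exp(-rT)
P = 0.1945 - 0.91640828 + 1.04945282 = 0.3275


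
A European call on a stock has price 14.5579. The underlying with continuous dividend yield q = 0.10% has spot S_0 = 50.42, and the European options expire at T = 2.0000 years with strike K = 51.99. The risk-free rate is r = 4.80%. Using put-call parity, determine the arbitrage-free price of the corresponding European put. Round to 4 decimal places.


Answer: Put price = 11.4697

Derivation:
Put-call parity: C - P = S_0 * exp(-qT) - K * exp(-rT).
S_0 * exp(-qT) = 50.4200 * 0.99800200 = 50.31926077
K * exp(-rT) = 51.9900 * 0.90846402 = 47.23104420
P = C - S*exp(-qT) + K*exp(-rT)
P = 14.5579 - 50.31926077 + 47.23104420 = 11.4697


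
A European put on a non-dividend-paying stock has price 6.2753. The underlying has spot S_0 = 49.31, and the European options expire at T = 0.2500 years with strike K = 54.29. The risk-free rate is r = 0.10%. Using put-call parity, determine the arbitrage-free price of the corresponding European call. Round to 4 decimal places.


Answer: Call price = 1.3089

Derivation:
Put-call parity: C - P = S_0 * exp(-qT) - K * exp(-rT).
S_0 * exp(-qT) = 49.3100 * 1.00000000 = 49.31000000
K * exp(-rT) = 54.2900 * 0.99975003 = 54.27642920
C = P + S*exp(-qT) - K*exp(-rT)
C = 6.2753 + 49.31000000 - 54.27642920 = 1.3089


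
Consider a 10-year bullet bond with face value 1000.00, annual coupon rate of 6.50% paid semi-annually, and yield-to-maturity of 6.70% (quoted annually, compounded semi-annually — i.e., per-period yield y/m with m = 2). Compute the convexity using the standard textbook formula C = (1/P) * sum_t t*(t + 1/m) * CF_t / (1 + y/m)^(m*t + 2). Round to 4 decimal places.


Answer: Convexity = 66.1169

Derivation:
Coupon per period c = face * coupon_rate / m = 32.500000
Periods per year m = 2; per-period yield y/m = 0.033500
Number of cashflows N = 20
Cashflows (t years, CF_t, discount factor 1/(1+y/m)^(m*t), PV):
  t = 0.5000: CF_t = 32.500000, DF = 0.967586, PV = 31.446541
  t = 1.0000: CF_t = 32.500000, DF = 0.936222, PV = 30.427229
  t = 1.5000: CF_t = 32.500000, DF = 0.905876, PV = 29.440957
  t = 2.0000: CF_t = 32.500000, DF = 0.876512, PV = 28.486654
  t = 2.5000: CF_t = 32.500000, DF = 0.848101, PV = 27.563284
  t = 3.0000: CF_t = 32.500000, DF = 0.820611, PV = 26.669844
  t = 3.5000: CF_t = 32.500000, DF = 0.794011, PV = 25.805364
  t = 4.0000: CF_t = 32.500000, DF = 0.768274, PV = 24.968906
  t = 4.5000: CF_t = 32.500000, DF = 0.743371, PV = 24.159561
  t = 5.0000: CF_t = 32.500000, DF = 0.719275, PV = 23.376450
  t = 5.5000: CF_t = 32.500000, DF = 0.695961, PV = 22.618722
  t = 6.0000: CF_t = 32.500000, DF = 0.673402, PV = 21.885556
  t = 6.5000: CF_t = 32.500000, DF = 0.651574, PV = 21.176155
  t = 7.0000: CF_t = 32.500000, DF = 0.630454, PV = 20.489748
  t = 7.5000: CF_t = 32.500000, DF = 0.610018, PV = 19.825591
  t = 8.0000: CF_t = 32.500000, DF = 0.590245, PV = 19.182962
  t = 8.5000: CF_t = 32.500000, DF = 0.571113, PV = 18.561163
  t = 9.0000: CF_t = 32.500000, DF = 0.552601, PV = 17.959519
  t = 9.5000: CF_t = 32.500000, DF = 0.534689, PV = 17.377377
  t = 10.0000: CF_t = 1032.500000, DF = 0.517357, PV = 534.171165
Price P = sum_t PV_t = 985.592748
Convexity numerator sum_t t*(t + 1/m) * CF_t / (1+y/m)^(m*t + 2):
  t = 0.5000: term = 14.720478
  t = 1.0000: term = 42.729981
  t = 1.5000: term = 82.689851
  t = 2.0000: term = 133.349220
  t = 2.5000: term = 193.540232
  t = 3.0000: term = 262.173512
  t = 3.5000: term = 338.233849
  t = 4.0000: term = 420.776093
  t = 4.5000: term = 508.921254
  t = 5.0000: term = 601.852797
  t = 5.5000: term = 698.813117
  t = 6.0000: term = 799.100191
  t = 6.5000: term = 902.064399
  t = 7.0000: term = 1007.105503
  t = 7.5000: term = 1113.669780
  t = 8.0000: term = 1221.247299
  t = 8.5000: term = 1329.369339
  t = 9.0000: term = 1437.605933
  t = 9.5000: term = 1545.563547
  t = 10.0000: term = 52510.817340
Convexity = (1/P) * sum = 65164.343715 / 985.592748 = 66.116907


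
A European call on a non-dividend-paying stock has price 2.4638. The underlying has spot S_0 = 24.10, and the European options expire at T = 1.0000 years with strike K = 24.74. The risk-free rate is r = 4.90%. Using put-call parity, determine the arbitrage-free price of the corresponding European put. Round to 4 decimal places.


Put-call parity: C - P = S_0 * exp(-qT) - K * exp(-rT).
S_0 * exp(-qT) = 24.1000 * 1.00000000 = 24.10000000
K * exp(-rT) = 24.7400 * 0.95218113 = 23.55696115
P = C - S*exp(-qT) + K*exp(-rT)
P = 2.4638 - 24.10000000 + 23.55696115 = 1.9208

Answer: Put price = 1.9208


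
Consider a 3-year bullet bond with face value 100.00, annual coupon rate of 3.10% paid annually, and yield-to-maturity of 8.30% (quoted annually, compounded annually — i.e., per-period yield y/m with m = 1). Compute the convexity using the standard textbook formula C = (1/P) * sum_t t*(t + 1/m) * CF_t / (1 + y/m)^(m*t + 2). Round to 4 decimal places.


Answer: Convexity = 9.7936

Derivation:
Coupon per period c = face * coupon_rate / m = 3.100000
Periods per year m = 1; per-period yield y/m = 0.083000
Number of cashflows N = 3
Cashflows (t years, CF_t, discount factor 1/(1+y/m)^(m*t), PV):
  t = 1.0000: CF_t = 3.100000, DF = 0.923361, PV = 2.862419
  t = 2.0000: CF_t = 3.100000, DF = 0.852596, PV = 2.643046
  t = 3.0000: CF_t = 103.100000, DF = 0.787254, PV = 81.165841
Price P = sum_t PV_t = 86.671307
Convexity numerator sum_t t*(t + 1/m) * CF_t / (1+y/m)^(m*t + 2):
  t = 1.0000: term = 4.880972
  t = 2.0000: term = 13.520698
  t = 3.0000: term = 830.419671
Convexity = (1/P) * sum = 848.821341 / 86.671307 = 9.793568
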